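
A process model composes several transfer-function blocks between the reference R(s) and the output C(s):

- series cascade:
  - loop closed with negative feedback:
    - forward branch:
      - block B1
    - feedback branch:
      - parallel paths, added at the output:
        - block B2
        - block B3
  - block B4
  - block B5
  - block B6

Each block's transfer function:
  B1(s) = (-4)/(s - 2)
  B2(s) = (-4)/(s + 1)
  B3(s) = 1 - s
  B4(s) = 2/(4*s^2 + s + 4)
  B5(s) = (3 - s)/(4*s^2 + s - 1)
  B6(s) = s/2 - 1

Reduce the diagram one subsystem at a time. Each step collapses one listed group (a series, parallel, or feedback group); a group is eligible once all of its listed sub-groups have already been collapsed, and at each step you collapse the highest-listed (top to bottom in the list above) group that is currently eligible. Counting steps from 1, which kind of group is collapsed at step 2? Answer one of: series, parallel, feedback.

Step 1: reduce the parallel group B2, B3
Step 2: close the feedback loop around B1, (B2+B3)
Step 3: multiply [B1/(1+B1*(B2+B3))], B4, B5, B6 (series)
Step 2 collapses a feedback group.

Therefore the answer is feedback.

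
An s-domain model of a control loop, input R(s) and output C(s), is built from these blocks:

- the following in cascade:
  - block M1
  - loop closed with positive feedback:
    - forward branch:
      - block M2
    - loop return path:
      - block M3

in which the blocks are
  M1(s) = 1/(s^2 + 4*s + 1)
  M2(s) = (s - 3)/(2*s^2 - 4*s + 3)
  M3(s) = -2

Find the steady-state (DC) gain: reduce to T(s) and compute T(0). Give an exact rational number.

First reduce the diagram to T(s).

Step 1: close the feedback loop around M2, M3 -> (s - 3)/(2*s^2 - 2*s - 3)
Step 2: multiply M1, [M2/(1-M2*M3)] (series) -> (s - 3)/(2*s^4 + 6*s^3 - 9*s^2 - 14*s - 3)
That last expression is T(s); at s = 0 only the constant terms survive, so T(0) = -3/(-3) = 1.

Answer: 1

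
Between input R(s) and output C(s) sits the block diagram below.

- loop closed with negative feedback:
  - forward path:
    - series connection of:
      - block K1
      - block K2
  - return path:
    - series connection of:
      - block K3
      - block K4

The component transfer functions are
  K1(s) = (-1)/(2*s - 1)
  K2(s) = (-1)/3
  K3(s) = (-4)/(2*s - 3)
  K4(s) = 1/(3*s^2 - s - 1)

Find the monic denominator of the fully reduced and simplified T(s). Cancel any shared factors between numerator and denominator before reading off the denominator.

Step 1: cascade K1, K2 = 1/(6*s - 3)
Step 2: multiply K3, K4 (series) = (-4)/(6*s^3 - 11*s^2 + s + 3)
Step 3: feedback reduction of (K1*K2), (K3*K4) = (6*s^3 - 11*s^2 + s + 3)/(36*s^4 - 84*s^3 + 39*s^2 + 15*s - 13)
Step 3 gives the fully reduced T(s), with no common factor left to cancel. The denominator's leading coefficient is 36, so divide each of its coefficients by 36 to get the monic form.

Final answer: s^4 - 7*s^3/3 + 13*s^2/12 + 5*s/12 - 13/36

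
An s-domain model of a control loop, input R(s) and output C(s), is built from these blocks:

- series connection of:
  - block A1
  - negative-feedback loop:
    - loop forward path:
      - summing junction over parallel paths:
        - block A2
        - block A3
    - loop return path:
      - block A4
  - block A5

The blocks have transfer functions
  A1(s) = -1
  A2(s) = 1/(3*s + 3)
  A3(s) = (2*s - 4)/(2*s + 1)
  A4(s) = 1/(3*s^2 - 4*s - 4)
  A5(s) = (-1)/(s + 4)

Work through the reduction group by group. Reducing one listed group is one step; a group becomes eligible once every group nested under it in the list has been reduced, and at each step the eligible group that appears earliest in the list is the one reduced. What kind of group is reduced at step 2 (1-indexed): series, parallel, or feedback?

Step 1: combine A2, A3 in parallel
Step 2: apply the feedback formula to (A2+A3), A4
Step 3: multiply A1, [(A2+A3)/(1+(A2+A3)*A4)], A5 (series)
The group at step 2 is a feedback group.

Therefore the answer is feedback.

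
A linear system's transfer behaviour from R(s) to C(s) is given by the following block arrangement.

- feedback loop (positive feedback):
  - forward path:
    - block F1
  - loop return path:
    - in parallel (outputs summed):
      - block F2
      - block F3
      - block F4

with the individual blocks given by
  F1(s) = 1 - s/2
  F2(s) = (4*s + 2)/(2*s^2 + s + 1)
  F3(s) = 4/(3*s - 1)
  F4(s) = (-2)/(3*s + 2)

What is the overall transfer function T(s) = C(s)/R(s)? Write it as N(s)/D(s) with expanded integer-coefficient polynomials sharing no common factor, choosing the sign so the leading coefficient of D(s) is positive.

The answer is (-18*s^5 + 21*s^4 + 22*s^3 + 15*s^2 + 4*s - 4)/(84*s^4 - 10*s^3 - 82*s^2 - 20*s - 16).

Reasoning:
Step 1: sum the parallel branches F2, F3, F4 = (48*s^3 + 56*s^2 + 14*s + 6)/(18*s^4 + 15*s^3 + 8*s^2 + s - 2)
Step 2: close the feedback loop around F1, (F2+F3+F4), giving the overall T(s)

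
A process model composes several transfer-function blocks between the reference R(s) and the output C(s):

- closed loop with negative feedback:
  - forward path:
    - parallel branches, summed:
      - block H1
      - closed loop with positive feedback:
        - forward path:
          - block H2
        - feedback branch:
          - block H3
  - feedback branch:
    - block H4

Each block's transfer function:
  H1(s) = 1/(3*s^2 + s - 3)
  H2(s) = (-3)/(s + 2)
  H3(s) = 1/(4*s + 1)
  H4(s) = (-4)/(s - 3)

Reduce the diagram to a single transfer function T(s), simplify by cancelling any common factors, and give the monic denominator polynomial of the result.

Step 1: apply the feedback formula to H2, H3, giving (-12*s - 3)/(4*s^2 + 9*s + 5)
Step 2: sum the parallel branches H1, [H2/(1-H2*H3)], giving (-36*s^3 - 17*s^2 + 42*s + 14)/(12*s^4 + 31*s^3 + 12*s^2 - 22*s - 15)
Step 3: apply the feedback formula to (H1+[H2/(1-H2*H3)]), H4, giving (-36*s^4 + 91*s^3 + 93*s^2 - 112*s - 42)/(12*s^5 - 5*s^4 + 63*s^3 + 10*s^2 - 117*s - 11)
Step 3 gives the fully reduced T(s), with no common factor left to cancel. The denominator's leading coefficient is 12, so divide each of its coefficients by 12 to get the monic form.

Hence the answer: s^5 - 5*s^4/12 + 21*s^3/4 + 5*s^2/6 - 39*s/4 - 11/12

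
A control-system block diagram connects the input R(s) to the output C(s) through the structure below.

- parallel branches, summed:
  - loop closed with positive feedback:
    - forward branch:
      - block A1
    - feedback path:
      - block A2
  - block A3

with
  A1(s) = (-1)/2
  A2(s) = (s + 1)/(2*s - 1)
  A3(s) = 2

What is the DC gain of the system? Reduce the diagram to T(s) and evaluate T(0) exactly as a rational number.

Step 1: reduce the feedback loop with forward A1 and return A2 gives (1 - 2*s)/(5*s - 1)
Step 2: sum the parallel branches [A1/(1-A1*A2)], A3 gives (8*s - 1)/(5*s - 1)
DC gain: substitute s = 0 into T(s) from step 2: T(0) = -1/(-1) = 1.

Final answer: 1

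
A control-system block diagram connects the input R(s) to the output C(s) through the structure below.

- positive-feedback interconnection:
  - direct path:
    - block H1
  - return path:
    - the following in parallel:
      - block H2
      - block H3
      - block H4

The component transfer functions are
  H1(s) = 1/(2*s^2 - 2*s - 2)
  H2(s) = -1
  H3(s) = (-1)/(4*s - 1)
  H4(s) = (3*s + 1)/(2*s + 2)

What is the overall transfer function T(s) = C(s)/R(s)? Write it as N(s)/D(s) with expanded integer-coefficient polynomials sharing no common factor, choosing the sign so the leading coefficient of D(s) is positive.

(1) parallel reduction of H2, H3, H4: (4*s^2 - 7*s - 1)/(8*s^2 + 6*s - 2)
(2) apply the feedback formula to H1, (H2+H3+H4) - this is the overall T(s), already in the required normalized form

Therefore the answer is (8*s^2 + 6*s - 2)/(16*s^4 - 4*s^3 - 36*s^2 - s + 5).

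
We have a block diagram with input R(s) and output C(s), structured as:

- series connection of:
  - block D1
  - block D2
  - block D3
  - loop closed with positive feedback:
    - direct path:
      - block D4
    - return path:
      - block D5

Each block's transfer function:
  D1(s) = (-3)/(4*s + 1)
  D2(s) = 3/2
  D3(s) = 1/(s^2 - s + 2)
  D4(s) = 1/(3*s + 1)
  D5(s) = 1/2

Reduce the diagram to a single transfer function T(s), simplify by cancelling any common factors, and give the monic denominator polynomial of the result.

(1) feedback reduction of D4, D5 = 2/(6*s + 1)
(2) cascade D1, D2, D3, [D4/(1-D4*D5)] = (-9)/(24*s^4 - 14*s^3 + 39*s^2 + 19*s + 2)
The result of step 2 is T(s) in lowest terms. Its denominator has leading coefficient 24; dividing the denominator through by 24 makes it monic.

Therefore the answer is s^4 - 7*s^3/12 + 13*s^2/8 + 19*s/24 + 1/12.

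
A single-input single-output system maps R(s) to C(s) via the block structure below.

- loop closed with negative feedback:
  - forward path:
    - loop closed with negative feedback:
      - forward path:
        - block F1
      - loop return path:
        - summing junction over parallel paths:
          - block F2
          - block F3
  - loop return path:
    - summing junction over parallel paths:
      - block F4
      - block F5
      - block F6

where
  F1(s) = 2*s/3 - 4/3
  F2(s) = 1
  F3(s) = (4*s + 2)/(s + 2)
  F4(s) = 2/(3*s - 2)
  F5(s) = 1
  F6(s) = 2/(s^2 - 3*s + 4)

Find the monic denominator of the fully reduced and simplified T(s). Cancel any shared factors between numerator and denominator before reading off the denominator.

[1] sum the parallel branches F2, F3; result (5*s + 4)/(s + 2)
[2] apply the feedback formula to F1, (F2+F3); result (2*s^2 - 8)/(10*s^2 - 9*s - 10)
[3] parallel reduction of F4, F5, F6; result (3*s^3 - 9*s^2 + 18*s - 4)/(3*s^3 - 11*s^2 + 18*s - 8)
[4] feedback reduction of [F1/(1+F1*(F2+F3))], (F4+F5+F6); result (6*s^5 - 22*s^4 + 12*s^3 + 72*s^2 - 144*s + 64)/(36*s^5 - 155*s^4 + 261*s^3 - 68*s^2 - 252*s + 112)
T(s) is the step-4 result (common factors already cancelled). Leading coefficient of the denominator: 36. Divide through by 36 for the monic polynomial.

Hence the answer: s^5 - 155*s^4/36 + 29*s^3/4 - 17*s^2/9 - 7*s + 28/9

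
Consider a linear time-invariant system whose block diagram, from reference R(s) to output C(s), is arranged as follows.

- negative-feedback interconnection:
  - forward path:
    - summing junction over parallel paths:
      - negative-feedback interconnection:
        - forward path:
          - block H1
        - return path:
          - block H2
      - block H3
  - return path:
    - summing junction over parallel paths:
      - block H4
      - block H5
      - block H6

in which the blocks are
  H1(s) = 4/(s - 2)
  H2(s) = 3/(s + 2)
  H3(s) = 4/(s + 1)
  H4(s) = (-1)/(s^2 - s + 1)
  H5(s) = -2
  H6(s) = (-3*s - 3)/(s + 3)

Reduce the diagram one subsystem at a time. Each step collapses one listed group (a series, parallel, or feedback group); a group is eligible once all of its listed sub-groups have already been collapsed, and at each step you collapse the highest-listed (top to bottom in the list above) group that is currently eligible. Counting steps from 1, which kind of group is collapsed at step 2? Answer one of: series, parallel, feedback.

(1) close the feedback loop around H1, H2
(2) reduce the parallel group [H1/(1+H1*H2)], H3
(3) sum the parallel branches H4, H5, H6
(4) reduce the feedback loop with forward ([H1/(1+H1*H2)]+H3) and return (H4+H5+H6)
At step 2 the group reduced is parallel.

Final answer: parallel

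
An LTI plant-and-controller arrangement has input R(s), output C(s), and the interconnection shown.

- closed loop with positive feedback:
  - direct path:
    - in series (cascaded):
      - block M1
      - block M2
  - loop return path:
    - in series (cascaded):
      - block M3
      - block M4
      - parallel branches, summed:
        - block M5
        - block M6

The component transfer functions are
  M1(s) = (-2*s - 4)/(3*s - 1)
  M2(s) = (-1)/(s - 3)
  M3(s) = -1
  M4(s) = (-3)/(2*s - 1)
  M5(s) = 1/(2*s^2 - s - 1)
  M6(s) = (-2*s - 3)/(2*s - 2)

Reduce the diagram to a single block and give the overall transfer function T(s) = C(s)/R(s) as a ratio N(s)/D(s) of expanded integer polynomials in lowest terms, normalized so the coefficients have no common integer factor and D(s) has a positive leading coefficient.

Step 1. series reduction of M1, M2 gives (2*s + 4)/(3*s^2 - 10*s + 3)
Step 2. sum the parallel branches M5, M6 gives (-4*s^2 - 8*s - 1)/(4*s^2 - 2*s - 2)
Step 3. cascade M3, M4, (M5+M6) gives (-12*s^2 - 24*s - 3)/(8*s^3 - 8*s^2 - 2*s + 2)
Step 4. reduce the feedback loop with forward (M1*M2) and return (M3*M4*(M5+M6)), giving the overall T(s)

Therefore the answer is (8*s^4 + 8*s^3 - 18*s^2 - 2*s + 4)/(12*s^5 - 52*s^4 + 61*s^3 + 49*s^2 + 38*s + 9).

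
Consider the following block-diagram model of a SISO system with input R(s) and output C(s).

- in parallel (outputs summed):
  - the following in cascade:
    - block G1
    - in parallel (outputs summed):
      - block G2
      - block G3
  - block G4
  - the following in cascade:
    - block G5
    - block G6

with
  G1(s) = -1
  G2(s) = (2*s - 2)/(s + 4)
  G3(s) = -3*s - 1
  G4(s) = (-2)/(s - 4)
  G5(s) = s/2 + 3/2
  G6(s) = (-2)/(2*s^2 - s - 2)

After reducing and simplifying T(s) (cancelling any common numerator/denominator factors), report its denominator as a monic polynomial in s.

The answer is s^4 - s^3/2 - 17*s^2 + 8*s + 16.

Reasoning:
Step 1 - sum the parallel branches G2, G3 = (-3*s^2 - 11*s - 6)/(s + 4)
Step 2 - cascade G1, (G2+G3) = (3*s^2 + 11*s + 6)/(s + 4)
Step 3 - series reduction of G5, G6 = (-s - 3)/(2*s^2 - s - 2)
Step 4 - sum the parallel branches (G1*(G2+G3)), G4, (G5*G6) = (6*s^5 - 5*s^4 - 86*s^3 - 25*s^2 + 128*s + 112)/(2*s^4 - s^3 - 34*s^2 + 16*s + 32)
No further cancellation is possible in the step-4 result, so that is T(s). Its denominator becomes monic after dividing by the leading coefficient 2.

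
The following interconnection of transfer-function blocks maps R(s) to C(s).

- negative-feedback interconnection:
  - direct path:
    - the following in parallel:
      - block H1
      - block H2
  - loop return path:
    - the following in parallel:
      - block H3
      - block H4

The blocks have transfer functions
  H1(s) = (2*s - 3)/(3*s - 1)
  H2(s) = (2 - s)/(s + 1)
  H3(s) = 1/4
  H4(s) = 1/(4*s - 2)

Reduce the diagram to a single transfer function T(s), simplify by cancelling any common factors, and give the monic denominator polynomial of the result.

First reduce the diagram to T(s).

Step 1 - combine H1, H2 in parallel: (-s^2 + 6*s - 5)/(3*s^2 + 2*s - 1)
Step 2 - add H3, H4 (parallel): (2*s + 1)/(8*s - 4)
Step 3 - collapse the loop ((H1+H2) forward, (H3+H4) return): (-8*s^3 + 52*s^2 - 64*s + 20)/(22*s^3 + 15*s^2 - 20*s - 1)
Step 3 gives the fully reduced T(s), with no common factor left to cancel. The denominator's leading coefficient is 22, so divide each of its coefficients by 22 to get the monic form.

Answer: s^3 + 15*s^2/22 - 10*s/11 - 1/22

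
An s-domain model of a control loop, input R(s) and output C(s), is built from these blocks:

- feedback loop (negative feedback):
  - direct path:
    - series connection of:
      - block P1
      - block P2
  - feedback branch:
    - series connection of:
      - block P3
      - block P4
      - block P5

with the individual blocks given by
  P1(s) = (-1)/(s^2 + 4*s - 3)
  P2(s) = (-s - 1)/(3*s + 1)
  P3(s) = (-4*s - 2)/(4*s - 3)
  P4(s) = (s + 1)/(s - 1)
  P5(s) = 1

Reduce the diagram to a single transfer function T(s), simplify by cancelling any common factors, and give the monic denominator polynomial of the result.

Reducing step by step:

Step 1 - series reduction of P1, P2 gives (s + 1)/(3*s^3 + 13*s^2 - 5*s - 3)
Step 2 - combine P3, P4, P5 in series gives (-4*s^2 - 6*s - 2)/(4*s^2 - 7*s + 3)
Step 3 - apply the feedback formula to (P1*P2), (P3*P4*P5) gives (4*s^3 - 3*s^2 - 4*s + 3)/(12*s^5 + 31*s^4 - 106*s^3 + 52*s^2 - 2*s - 11)
T(s) is the step-3 result (common factors already cancelled). Leading coefficient of the denominator: 12. Divide through by 12 for the monic polynomial.

Answer: s^5 + 31*s^4/12 - 53*s^3/6 + 13*s^2/3 - s/6 - 11/12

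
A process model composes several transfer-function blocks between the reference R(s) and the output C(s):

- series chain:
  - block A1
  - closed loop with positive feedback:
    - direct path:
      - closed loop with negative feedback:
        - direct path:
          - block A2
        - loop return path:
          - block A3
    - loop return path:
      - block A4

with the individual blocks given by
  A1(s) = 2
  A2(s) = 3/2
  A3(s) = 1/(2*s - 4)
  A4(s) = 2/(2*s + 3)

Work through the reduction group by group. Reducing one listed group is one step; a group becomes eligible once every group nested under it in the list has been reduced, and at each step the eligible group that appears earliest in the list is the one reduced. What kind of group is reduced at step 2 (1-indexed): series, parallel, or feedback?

Step 1. close the feedback loop around A2, A3
Step 2. close the feedback loop around [A2/(1+A2*A3)], A4
Step 3. reduce the series chain A1, [[A2/(1+A2*A3)]/(1-[A2/(1+A2*A3)]*A4)]
Step 2 collapses a feedback group.

Answer: feedback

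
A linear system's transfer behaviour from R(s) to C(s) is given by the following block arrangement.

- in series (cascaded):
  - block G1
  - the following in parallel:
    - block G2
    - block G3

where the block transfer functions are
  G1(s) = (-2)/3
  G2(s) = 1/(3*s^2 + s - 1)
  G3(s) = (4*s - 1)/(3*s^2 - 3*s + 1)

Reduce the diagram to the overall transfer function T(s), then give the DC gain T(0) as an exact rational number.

(1) reduce the parallel group G2, G3 -> (12*s^3 + 4*s^2 - 8*s + 2)/(9*s^4 - 6*s^3 - 3*s^2 + 4*s - 1)
(2) cascade G1, (G2+G3) -> (-24*s^3 - 8*s^2 + 16*s - 4)/(27*s^4 - 18*s^3 - 9*s^2 + 12*s - 3)
DC gain: substitute s = 0 into T(s) from step 2: T(0) = -4/(-3) = 4/3.

Hence the answer: 4/3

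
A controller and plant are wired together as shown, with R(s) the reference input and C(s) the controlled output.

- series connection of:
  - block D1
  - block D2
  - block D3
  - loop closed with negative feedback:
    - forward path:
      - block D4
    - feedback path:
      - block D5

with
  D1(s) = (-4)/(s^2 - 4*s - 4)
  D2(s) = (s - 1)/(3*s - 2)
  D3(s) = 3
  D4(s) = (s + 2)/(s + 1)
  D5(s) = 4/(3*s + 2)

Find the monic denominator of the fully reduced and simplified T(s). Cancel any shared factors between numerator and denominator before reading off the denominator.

1. apply the feedback formula to D4, D5 = (3*s^2 + 8*s + 4)/(3*s^2 + 9*s + 10)
2. multiply D1, D2, D3, [D4/(1+D4*D5)] (series) = (-36*s^3 - 60*s^2 + 48*s + 48)/(9*s^5 - 15*s^4 - 108*s^3 - 152*s^2 + 32*s + 80)
That last expression is T(s), already simplified. Scaling its denominator by 1/9 (the reciprocal of the leading coefficient) yields the monic denominator.

Final answer: s^5 - 5*s^4/3 - 12*s^3 - 152*s^2/9 + 32*s/9 + 80/9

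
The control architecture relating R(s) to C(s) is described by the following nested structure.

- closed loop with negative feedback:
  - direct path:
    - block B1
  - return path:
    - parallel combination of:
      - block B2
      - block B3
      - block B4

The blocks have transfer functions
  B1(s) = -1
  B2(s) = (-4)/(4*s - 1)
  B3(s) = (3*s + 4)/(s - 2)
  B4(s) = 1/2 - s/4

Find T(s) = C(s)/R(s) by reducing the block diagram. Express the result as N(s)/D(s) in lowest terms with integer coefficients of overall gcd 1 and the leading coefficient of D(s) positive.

First reduce the diagram to T(s).

Step 1: combine B2, B3, B4 in parallel, giving (-4*s^3 + 65*s^2 + 16*s + 20)/(16*s^2 - 36*s + 8)
Step 2: close the feedback loop around B1, (B2+B3+B4); the result is T(s) itself (integer coefficients, no common factor, positive leading denominator coefficient)

Answer: (-16*s^2 + 36*s - 8)/(4*s^3 - 49*s^2 - 52*s - 12)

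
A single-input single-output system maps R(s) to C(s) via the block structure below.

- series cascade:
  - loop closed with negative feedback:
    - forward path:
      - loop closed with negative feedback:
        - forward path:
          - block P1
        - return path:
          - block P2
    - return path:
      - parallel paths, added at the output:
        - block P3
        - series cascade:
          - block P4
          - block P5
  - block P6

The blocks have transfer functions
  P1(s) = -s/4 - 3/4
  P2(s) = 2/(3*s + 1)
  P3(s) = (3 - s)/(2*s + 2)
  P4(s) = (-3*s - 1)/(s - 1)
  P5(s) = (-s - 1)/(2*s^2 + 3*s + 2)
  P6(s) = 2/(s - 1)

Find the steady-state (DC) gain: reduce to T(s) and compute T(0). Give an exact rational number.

Reducing step by step:

Step 1 - close the feedback loop around P1, P2; result (-3*s^2 - 10*s - 3)/(10*s - 2)
Step 2 - cascade P4, P5; result (3*s^2 + 4*s + 1)/(2*s^3 + s^2 - s - 2)
Step 3 - sum the parallel branches P3, (P4*P5); result (-2*s^4 + 11*s^3 + 18*s^2 + 9*s - 4)/(4*s^4 + 6*s^3 - 6*s - 4)
Step 4 - feedback reduction of [P1/(1+P1*P2)], (P3+(P4*P5)); result (-12*s^6 - 58*s^5 - 72*s^4 + 72*s^2 + 58*s + 12)/(6*s^6 + 27*s^5 - 106*s^4 - 252*s^3 - 192*s^2 - 15*s + 20)
Step 5 - multiply [[P1/(1+P1*P2)]/(1+[P1/(1+P1*P2)]*(P3+(P4*P5)))], P6 (series); result (-24*s^5 - 140*s^4 - 284*s^3 - 284*s^2 - 140*s - 24)/(6*s^6 + 27*s^5 - 106*s^4 - 252*s^3 - 192*s^2 - 15*s + 20)
The step-5 result is T(s). Setting s = 0: T(0) = -24/20 = -6/5.

Answer: -6/5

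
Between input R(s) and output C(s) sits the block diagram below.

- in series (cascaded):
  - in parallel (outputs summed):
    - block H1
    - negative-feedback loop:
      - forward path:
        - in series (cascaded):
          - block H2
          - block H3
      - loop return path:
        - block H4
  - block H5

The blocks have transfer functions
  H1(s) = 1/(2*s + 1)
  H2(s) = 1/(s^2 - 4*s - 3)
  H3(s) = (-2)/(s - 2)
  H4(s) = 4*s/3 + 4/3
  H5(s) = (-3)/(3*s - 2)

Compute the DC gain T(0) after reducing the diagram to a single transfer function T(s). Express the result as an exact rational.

Step 1 - reduce the series chain H2, H3; result (-2)/(s^3 - 6*s^2 + 5*s + 6)
Step 2 - collapse the loop ((H2*H3) forward, H4 return); result (-6)/(3*s^3 - 18*s^2 + 7*s + 10)
Step 3 - parallel reduction of H1, [(H2*H3)/(1+(H2*H3)*H4)]; result (3*s^3 - 18*s^2 - 5*s + 4)/(6*s^4 - 33*s^3 - 4*s^2 + 27*s + 10)
Step 4 - combine (H1+[(H2*H3)/(1+(H2*H3)*H4)]), H5 in series; result (-9*s^3 + 54*s^2 + 15*s - 12)/(18*s^5 - 111*s^4 + 54*s^3 + 89*s^2 - 24*s - 20)
DC gain: substitute s = 0 into T(s) from step 4: T(0) = -12/(-20) = 3/5.

Answer: 3/5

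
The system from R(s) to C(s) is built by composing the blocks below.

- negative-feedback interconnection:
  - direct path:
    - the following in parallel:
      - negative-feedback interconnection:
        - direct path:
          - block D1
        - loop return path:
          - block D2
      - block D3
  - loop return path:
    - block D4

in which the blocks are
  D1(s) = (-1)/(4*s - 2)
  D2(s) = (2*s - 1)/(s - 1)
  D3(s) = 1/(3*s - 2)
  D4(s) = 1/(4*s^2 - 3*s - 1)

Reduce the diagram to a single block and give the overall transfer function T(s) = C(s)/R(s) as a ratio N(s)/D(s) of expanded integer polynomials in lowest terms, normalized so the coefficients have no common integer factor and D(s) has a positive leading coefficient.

The answer is (4*s^4 - 15*s^3 + 12*s^2 - 1)/(48*s^5 - 164*s^4 + 184*s^3 - 66*s^2 - 10*s + 7).

Reasoning:
Step 1: reduce the feedback loop with forward D1 and return D2 -> (1 - s)/(4*s^2 - 8*s + 3)
Step 2: parallel reduction of [D1/(1+D1*D2)], D3 -> (s^2 - 3*s + 1)/(12*s^3 - 32*s^2 + 25*s - 6)
Step 3: apply the feedback formula to ([D1/(1+D1*D2)]+D3), D4: this yields T(s), and no further normalization is needed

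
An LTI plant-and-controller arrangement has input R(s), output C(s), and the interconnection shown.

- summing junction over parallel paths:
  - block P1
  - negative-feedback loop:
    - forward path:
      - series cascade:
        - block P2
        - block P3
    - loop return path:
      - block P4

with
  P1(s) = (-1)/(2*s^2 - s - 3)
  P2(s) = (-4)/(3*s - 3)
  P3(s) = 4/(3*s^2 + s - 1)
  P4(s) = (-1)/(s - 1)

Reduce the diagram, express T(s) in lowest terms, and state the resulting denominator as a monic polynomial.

Answer: s^6 - 13*s^5/6 - 2*s^4/3 + 7*s^3/2 + 17*s^2/18 - 20*s/9 - 13/6

Working:
Step 1. reduce the series chain P2, P3 -> (-16)/(9*s^3 - 6*s^2 - 6*s + 3)
Step 2. reduce the feedback loop with forward (P2*P3) and return P4 -> (16 - 16*s)/(9*s^4 - 15*s^3 + 9*s + 13)
Step 3. add P1, [(P2*P3)/(1+(P2*P3)*P4)] (parallel) -> (-9*s^4 - 17*s^3 + 48*s^2 + 23*s - 61)/(18*s^6 - 39*s^5 - 12*s^4 + 63*s^3 + 17*s^2 - 40*s - 39)
T(s) is the step-3 result (common factors already cancelled). Leading coefficient of the denominator: 18. Divide through by 18 for the monic polynomial.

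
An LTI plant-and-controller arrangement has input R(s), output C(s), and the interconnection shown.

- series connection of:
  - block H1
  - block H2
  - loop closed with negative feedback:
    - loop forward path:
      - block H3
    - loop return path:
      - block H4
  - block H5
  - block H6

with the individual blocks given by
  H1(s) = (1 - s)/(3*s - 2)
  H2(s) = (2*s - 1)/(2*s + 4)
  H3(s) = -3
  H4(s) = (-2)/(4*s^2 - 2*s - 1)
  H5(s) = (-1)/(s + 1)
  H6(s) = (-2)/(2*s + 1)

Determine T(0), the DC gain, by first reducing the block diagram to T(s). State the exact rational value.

1. collapse the loop (H3 forward, H4 return); result (-12*s^2 + 6*s + 3)/(4*s^2 - 2*s + 5)
2. cascade H1, H2, [H3/(1+H3*H4)], H5, H6; result (24*s^4 - 48*s^3 + 24*s^2 + 3*s - 3)/(24*s^6 + 56*s^5 + 24*s^4 + 39*s^3 + 35*s^2 - 32*s - 20)
Evaluating the step-2 result (the overall T(s)) at s = 0 gives T(0) = -3/(-20) = 3/20.

Therefore the answer is 3/20.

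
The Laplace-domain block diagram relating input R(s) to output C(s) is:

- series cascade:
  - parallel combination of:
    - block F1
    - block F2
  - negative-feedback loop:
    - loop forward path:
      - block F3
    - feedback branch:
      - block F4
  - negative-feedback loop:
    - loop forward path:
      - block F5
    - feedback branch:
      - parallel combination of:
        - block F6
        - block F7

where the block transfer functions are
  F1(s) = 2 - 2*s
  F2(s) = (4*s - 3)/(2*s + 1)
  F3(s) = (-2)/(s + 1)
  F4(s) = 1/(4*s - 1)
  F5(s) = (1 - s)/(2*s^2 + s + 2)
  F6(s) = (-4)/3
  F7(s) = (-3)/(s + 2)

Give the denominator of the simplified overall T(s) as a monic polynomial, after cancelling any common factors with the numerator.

Step 1: combine F1, F2 in parallel gives (-4*s^2 + 6*s - 1)/(2*s + 1)
Step 2: collapse the loop (F3 forward, F4 return) gives (2 - 8*s)/(4*s^2 + 3*s - 3)
Step 3: parallel reduction of F6, F7 gives (-4*s - 17)/(3*s + 6)
Step 4: feedback reduction of F5, (F6+F7) gives (-3*s^2 - 3*s + 6)/(6*s^3 + 19*s^2 + 25*s - 5)
Step 5: combine (F1+F2), [F3/(1+F3*F4)], [F5/(1+F5*(F6+F7))] in series gives (-96*s^5 + 72*s^4 + 300*s^3 - 390*s^2 + 126*s - 12)/(48*s^6 + 212*s^5 + 372*s^4 + 135*s^3 - 182*s^2 - 60*s + 15)
No further cancellation is possible in the step-5 result, so that is T(s). Its denominator becomes monic after dividing by the leading coefficient 48.

Answer: s^6 + 53*s^5/12 + 31*s^4/4 + 45*s^3/16 - 91*s^2/24 - 5*s/4 + 5/16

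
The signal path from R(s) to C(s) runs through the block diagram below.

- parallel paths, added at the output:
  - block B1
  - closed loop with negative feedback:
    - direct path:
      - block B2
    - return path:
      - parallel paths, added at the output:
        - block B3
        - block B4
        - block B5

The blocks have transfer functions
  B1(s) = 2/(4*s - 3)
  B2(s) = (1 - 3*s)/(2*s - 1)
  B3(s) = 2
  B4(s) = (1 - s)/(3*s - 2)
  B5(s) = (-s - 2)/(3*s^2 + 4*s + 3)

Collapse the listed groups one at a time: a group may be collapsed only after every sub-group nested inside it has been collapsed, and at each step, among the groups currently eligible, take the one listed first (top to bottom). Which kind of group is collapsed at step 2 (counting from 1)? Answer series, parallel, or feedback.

(1) combine B3, B4, B5 in parallel
(2) apply the feedback formula to B2, (B3+B4+B5)
(3) sum the parallel branches B1, [B2/(1+B2*(B3+B4+B5))]
At step 2 the group reduced is feedback.

Final answer: feedback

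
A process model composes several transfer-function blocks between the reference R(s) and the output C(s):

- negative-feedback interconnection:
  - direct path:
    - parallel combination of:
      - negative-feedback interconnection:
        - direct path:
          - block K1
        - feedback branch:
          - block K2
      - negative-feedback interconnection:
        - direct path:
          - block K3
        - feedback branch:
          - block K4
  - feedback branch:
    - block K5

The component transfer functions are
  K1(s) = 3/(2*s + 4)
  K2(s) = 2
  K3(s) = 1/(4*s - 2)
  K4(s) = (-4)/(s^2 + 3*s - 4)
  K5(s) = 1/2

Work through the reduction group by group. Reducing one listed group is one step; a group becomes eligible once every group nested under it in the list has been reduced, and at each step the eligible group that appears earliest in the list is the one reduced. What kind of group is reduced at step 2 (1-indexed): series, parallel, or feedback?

The answer is feedback.

Reasoning:
(1) feedback reduction of K1, K2
(2) collapse the loop (K3 forward, K4 return)
(3) sum the parallel branches [K1/(1+K1*K2)], [K3/(1+K3*K4)]
(4) apply the feedback formula to ([K1/(1+K1*K2)]+[K3/(1+K3*K4)]), K5
The group at step 2 is a feedback group.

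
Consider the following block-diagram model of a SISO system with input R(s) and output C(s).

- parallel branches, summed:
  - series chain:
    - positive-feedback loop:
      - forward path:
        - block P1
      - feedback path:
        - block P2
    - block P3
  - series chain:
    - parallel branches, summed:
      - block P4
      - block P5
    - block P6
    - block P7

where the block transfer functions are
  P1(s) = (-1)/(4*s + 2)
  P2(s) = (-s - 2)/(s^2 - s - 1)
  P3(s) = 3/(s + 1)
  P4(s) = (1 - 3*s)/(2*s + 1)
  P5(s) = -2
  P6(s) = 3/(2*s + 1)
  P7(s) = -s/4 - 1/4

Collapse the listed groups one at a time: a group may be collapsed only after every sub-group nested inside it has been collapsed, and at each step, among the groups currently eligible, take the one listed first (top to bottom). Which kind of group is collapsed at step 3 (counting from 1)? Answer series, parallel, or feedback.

Answer: parallel

Working:
Step 1 - close the feedback loop around P1, P2
Step 2 - combine [P1/(1-P1*P2)], P3 in series
Step 3 - parallel reduction of P4, P5
Step 4 - series reduction of (P4+P5), P6, P7
Step 5 - reduce the parallel group ([P1/(1-P1*P2)]*P3), ((P4+P5)*P6*P7)
Step 3 collapses a parallel group.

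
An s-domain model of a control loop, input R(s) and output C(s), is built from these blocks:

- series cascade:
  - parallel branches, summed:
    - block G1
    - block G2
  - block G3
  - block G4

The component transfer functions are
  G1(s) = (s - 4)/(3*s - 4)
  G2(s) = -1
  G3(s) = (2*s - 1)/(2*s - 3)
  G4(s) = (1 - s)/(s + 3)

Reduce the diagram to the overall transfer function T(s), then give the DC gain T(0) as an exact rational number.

The answer is 0.

Reasoning:
[1] sum the parallel branches G1, G2 = (-2*s)/(3*s - 4)
[2] combine (G1+G2), G3, G4 in series = (4*s^3 - 6*s^2 + 2*s)/(6*s^3 + s^2 - 39*s + 36)
Step 2 gives the overall T(s). Then T(0) = 0/36 = 0.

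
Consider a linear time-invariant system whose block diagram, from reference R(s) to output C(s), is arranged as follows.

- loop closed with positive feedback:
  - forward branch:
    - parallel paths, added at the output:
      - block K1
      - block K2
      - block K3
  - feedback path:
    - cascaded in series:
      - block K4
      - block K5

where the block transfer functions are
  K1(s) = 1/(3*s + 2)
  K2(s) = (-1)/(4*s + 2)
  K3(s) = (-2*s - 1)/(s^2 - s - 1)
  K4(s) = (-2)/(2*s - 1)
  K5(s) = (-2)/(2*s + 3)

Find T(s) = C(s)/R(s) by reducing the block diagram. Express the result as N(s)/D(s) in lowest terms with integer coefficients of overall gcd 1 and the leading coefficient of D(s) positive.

(1) add K1, K2, K3 (parallel): (-23*s^3 - 41*s^2 - 23*s - 4)/(12*s^4 + 2*s^3 - 22*s^2 - 18*s - 4)
(2) combine K4, K5 in series: 4/(4*s^2 + 4*s - 3)
(3) close the feedback loop around (K1+K2+K3), (K4*K5); the result is T(s) itself (integer coefficients, no common factor, positive leading denominator coefficient)

Answer: (-92*s^5 - 256*s^4 - 187*s^3 + 15*s^2 + 53*s + 12)/(48*s^6 + 56*s^5 - 116*s^4 - 74*s^3 + 142*s^2 + 130*s + 28)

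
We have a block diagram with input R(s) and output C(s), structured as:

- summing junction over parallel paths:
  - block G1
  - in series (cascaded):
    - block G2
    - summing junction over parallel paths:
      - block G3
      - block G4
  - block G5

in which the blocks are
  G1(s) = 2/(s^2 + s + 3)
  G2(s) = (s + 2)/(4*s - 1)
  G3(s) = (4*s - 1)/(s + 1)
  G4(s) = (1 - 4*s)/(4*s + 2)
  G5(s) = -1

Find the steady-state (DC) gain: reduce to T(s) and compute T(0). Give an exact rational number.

Step 1. add G3, G4 (parallel): (12*s^2 + s - 1)/(4*s^2 + 6*s + 2)
Step 2. cascade G2, (G3+G4): (3*s^2 + 7*s + 2)/(4*s^2 + 6*s + 2)
Step 3. sum the parallel branches G1, (G2*(G3+G4)), G5: (-s^4 + 6*s^2 + 15*s + 4)/(4*s^4 + 10*s^3 + 20*s^2 + 20*s + 6)
Evaluating the step-3 result (the overall T(s)) at s = 0 gives T(0) = 4/6 = 2/3.

Therefore the answer is 2/3.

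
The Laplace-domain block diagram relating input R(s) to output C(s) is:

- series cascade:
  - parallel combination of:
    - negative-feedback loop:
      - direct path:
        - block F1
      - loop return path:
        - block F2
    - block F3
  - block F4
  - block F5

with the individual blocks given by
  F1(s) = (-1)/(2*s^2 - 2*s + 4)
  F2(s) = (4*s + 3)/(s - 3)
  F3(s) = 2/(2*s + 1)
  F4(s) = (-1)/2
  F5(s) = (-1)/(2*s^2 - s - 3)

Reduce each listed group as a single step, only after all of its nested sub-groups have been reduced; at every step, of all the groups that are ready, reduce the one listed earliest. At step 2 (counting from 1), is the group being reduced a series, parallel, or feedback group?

Step 1 - close the feedback loop around F1, F2
Step 2 - reduce the parallel group [F1/(1+F1*F2)], F3
Step 3 - multiply ([F1/(1+F1*F2)]+F3), F4, F5 (series)
Step 2: parallel.

Therefore the answer is parallel.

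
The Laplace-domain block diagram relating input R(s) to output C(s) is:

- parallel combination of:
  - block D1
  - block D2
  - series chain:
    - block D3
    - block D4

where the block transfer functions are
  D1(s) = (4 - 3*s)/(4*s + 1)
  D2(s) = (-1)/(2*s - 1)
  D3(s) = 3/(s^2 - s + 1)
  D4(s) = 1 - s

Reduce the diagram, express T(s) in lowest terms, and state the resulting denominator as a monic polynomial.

The answer is s^4 - 5*s^3/4 + 9*s^2/8 - s/8 - 1/8.

Reasoning:
Step 1 - cascade D3, D4: (3 - 3*s)/(s^2 - s + 1)
Step 2 - parallel reduction of D1, D2, (D3*D4): (-6*s^4 - 11*s^3 + 12*s^2 + 9*s - 8)/(8*s^4 - 10*s^3 + 9*s^2 - s - 1)
No further cancellation is possible in the step-2 result, so that is T(s). Its denominator becomes monic after dividing by the leading coefficient 8.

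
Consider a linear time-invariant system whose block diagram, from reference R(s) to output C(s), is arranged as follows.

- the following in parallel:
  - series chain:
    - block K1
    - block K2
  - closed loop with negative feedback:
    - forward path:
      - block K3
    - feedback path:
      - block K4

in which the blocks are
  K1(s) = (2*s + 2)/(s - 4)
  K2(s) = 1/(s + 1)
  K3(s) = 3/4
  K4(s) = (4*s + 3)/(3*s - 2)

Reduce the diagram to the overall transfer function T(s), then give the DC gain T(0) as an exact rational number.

Answer: -13/2

Working:
Step 1. multiply K1, K2 (series) gives 2/(s - 4)
Step 2. reduce the feedback loop with forward K3 and return K4 gives (9*s - 6)/(24*s + 1)
Step 3. combine (K1*K2), [K3/(1+K3*K4)] in parallel gives (9*s^2 + 6*s + 26)/(24*s^2 - 95*s - 4)
The step-3 result is T(s). Setting s = 0: T(0) = 26/(-4) = -13/2.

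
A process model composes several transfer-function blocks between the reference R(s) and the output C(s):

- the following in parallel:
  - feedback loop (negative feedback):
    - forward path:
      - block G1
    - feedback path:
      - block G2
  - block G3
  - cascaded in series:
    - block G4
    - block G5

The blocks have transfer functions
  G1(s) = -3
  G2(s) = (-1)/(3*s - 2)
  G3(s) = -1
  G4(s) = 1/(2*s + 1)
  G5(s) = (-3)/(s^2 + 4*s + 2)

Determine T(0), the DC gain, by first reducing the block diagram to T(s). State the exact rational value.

[1] collapse the loop (G1 forward, G2 return) = (6 - 9*s)/(3*s + 1)
[2] reduce the series chain G4, G5 = (-3)/(2*s^3 + 9*s^2 + 8*s + 2)
[3] parallel reduction of [G1/(1+G1*G2)], G3, (G4*G5) = (-24*s^4 - 98*s^3 - 51*s^2 + 7*s + 7)/(6*s^4 + 29*s^3 + 33*s^2 + 14*s + 2)
Step 3 gives the overall T(s). Then T(0) = 7/2.

Final answer: 7/2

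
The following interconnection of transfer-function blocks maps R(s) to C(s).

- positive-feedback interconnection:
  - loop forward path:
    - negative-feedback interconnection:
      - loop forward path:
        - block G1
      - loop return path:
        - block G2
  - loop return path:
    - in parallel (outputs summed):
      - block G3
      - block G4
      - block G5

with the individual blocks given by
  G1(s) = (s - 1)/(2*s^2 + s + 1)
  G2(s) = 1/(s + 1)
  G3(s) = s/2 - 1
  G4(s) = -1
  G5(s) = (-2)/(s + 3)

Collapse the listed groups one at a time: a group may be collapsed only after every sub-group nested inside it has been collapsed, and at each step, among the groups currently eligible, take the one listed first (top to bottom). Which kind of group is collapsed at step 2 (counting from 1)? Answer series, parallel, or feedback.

Step 1 - collapse the loop (G1 forward, G2 return)
Step 2 - parallel reduction of G3, G4, G5
Step 3 - apply the feedback formula to [G1/(1+G1*G2)], (G3+G4+G5)
So the answer for step 2 is parallel.

Final answer: parallel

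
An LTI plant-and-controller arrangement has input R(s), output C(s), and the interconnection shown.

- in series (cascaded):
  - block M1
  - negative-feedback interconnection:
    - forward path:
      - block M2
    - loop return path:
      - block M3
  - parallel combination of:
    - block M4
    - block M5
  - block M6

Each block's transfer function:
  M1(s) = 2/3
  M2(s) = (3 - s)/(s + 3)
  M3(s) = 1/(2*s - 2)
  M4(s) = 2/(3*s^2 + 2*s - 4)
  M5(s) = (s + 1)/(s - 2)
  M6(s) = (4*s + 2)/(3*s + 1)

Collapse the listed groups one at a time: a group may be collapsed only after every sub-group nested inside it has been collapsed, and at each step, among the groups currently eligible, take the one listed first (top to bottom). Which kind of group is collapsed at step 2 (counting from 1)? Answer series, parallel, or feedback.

Step 1: collapse the loop (M2 forward, M3 return)
Step 2: add M4, M5 (parallel)
Step 3: reduce the series chain M1, [M2/(1+M2*M3)], (M4+M5), M6
So the answer for step 2 is parallel.

Therefore the answer is parallel.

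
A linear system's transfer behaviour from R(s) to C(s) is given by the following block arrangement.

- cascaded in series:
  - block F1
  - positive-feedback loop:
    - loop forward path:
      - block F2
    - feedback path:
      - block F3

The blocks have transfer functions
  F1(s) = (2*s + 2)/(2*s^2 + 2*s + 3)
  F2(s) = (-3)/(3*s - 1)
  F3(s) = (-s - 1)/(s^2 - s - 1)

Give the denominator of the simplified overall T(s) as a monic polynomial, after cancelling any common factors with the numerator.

The answer is s^5 - s^4/3 - 3*s^3/2 - 13*s^2/3 - 19*s/6 - 1.

Reasoning:
Step 1 - close the feedback loop around F2, F3, giving (-3*s^2 + 3*s + 3)/(3*s^3 - 4*s^2 - 5*s - 2)
Step 2 - reduce the series chain F1, [F2/(1-F2*F3)], giving (-6*s^3 + 12*s + 6)/(6*s^5 - 2*s^4 - 9*s^3 - 26*s^2 - 19*s - 6)
The result of step 2 is T(s) in lowest terms. Its denominator has leading coefficient 6; dividing the denominator through by 6 makes it monic.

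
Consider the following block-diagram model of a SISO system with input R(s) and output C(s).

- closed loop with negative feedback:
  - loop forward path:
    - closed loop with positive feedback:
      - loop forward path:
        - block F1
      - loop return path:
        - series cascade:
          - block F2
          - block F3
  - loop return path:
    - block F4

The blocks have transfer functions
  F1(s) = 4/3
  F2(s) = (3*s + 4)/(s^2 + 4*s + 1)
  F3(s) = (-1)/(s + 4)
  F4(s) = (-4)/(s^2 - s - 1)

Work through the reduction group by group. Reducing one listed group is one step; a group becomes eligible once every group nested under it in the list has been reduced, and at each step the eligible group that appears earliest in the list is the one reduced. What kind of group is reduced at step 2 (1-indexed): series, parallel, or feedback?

Step 1: reduce the series chain F2, F3
Step 2: reduce the feedback loop with forward F1 and return (F2*F3)
Step 3: close the feedback loop around [F1/(1-F1*(F2*F3))], F4
At step 2 the group reduced is feedback.

Hence the answer: feedback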